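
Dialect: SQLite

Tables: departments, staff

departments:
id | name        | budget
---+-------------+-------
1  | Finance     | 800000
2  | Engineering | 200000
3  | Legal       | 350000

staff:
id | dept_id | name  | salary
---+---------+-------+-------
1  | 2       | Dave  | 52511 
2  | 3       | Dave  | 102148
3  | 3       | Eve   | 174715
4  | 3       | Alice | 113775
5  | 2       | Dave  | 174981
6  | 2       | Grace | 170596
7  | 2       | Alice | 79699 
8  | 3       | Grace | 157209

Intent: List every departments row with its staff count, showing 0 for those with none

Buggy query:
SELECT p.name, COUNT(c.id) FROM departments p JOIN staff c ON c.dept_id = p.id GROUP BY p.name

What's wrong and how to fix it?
Bug: An inner join excludes parents with zero children

Fix: Switch to LEFT JOIN to retain unmatched parent rows

Corrected query:
SELECT p.name, COUNT(c.id) FROM departments p LEFT JOIN staff c ON c.dept_id = p.id GROUP BY p.name

Result:
name        | COUNT(c.id)
------------+------------
Engineering | 4          
Finance     | 0          
Legal       | 4          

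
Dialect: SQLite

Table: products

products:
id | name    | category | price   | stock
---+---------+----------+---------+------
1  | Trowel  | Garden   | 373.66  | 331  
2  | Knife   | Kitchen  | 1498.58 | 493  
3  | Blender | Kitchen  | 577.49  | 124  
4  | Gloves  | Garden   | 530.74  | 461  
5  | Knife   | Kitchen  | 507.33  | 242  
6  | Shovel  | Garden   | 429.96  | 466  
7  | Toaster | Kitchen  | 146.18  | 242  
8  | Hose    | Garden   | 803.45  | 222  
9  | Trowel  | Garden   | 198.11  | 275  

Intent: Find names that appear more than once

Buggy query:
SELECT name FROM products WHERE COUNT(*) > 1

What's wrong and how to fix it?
Bug: WHERE can't reference COUNT(*); aggregates are computed after WHERE

Fix: Group first, then use HAVING for the count condition

Corrected query:
SELECT name FROM products GROUP BY name HAVING COUNT(*) > 1

Result:
name  
------
Knife 
Trowel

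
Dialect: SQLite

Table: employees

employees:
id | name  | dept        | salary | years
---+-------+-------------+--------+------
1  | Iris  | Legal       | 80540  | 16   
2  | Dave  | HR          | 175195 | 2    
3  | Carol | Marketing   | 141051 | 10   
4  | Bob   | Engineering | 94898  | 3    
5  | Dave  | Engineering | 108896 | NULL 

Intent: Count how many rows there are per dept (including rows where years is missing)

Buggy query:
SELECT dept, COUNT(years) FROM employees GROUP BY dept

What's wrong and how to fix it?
Bug: COUNT(years) skips NULLs, so groups with missing years are undercounted

Fix: Replace COUNT(years) with COUNT(*)

Corrected query:
SELECT dept, COUNT(*) FROM employees GROUP BY dept

Result:
dept        | COUNT(*)
------------+---------
Engineering | 2       
HR          | 1       
Legal       | 1       
Marketing   | 1       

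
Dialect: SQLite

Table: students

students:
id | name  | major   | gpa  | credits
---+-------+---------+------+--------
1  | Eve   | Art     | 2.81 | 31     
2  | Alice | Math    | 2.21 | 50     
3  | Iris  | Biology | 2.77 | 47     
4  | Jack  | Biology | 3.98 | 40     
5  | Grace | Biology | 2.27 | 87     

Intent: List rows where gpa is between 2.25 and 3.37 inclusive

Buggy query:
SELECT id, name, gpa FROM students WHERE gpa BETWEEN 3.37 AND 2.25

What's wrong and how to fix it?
Bug: BETWEEN expects the lower bound first; with 3.37 AND 2.25 the range is empty

Fix: Swap the bounds so the smaller value comes first

Corrected query:
SELECT id, name, gpa FROM students WHERE gpa BETWEEN 2.25 AND 3.37

Result:
id | name  | gpa 
---+-------+-----
1  | Eve   | 2.81
3  | Iris  | 2.77
5  | Grace | 2.27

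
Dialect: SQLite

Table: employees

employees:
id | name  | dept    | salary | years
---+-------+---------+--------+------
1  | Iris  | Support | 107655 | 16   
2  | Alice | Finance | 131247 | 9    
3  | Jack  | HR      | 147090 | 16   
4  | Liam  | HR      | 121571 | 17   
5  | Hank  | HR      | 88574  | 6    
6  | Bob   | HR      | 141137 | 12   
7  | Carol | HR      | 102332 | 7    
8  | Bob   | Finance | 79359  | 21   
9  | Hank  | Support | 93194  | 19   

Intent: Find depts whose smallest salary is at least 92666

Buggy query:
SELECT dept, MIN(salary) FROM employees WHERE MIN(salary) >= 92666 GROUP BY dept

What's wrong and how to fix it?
Bug: MIN() in WHERE is a misuse of aggregate

Fix: Replace WHERE with HAVING after the GROUP BY

Corrected query:
SELECT dept, MIN(salary) FROM employees GROUP BY dept HAVING MIN(salary) >= 92666

Result:
dept    | MIN(salary)
--------+------------
Support | 93194      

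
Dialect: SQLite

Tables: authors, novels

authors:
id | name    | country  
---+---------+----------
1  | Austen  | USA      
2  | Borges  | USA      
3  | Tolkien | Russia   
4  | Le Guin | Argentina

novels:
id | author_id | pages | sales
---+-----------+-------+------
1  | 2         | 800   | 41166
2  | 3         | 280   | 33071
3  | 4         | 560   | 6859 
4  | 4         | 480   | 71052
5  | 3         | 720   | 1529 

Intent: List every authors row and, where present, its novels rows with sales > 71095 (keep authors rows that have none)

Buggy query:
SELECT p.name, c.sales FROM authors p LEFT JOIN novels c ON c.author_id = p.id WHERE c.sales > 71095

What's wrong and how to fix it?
Bug: A WHERE condition on the right-hand table after LEFT JOIN drops unmatched parents

Fix: Put 'c.sales > 71095' in the JOIN's ON clause instead of WHERE

Corrected query:
SELECT p.name, c.sales FROM authors p LEFT JOIN novels c ON c.author_id = p.id AND c.sales > 71095

Result:
name    | sales
--------+------
Austen  | NULL 
Borges  | NULL 
Tolkien | NULL 
Le Guin | NULL 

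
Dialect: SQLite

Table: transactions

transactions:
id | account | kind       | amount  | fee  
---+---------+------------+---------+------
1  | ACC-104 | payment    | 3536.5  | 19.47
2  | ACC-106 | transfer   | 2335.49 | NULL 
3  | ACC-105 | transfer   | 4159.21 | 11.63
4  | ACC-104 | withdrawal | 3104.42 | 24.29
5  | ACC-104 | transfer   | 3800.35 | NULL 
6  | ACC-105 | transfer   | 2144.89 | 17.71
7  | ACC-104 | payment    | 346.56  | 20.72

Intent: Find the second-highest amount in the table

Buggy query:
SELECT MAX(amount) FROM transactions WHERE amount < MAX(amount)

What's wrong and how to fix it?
Bug: The inner MAX is an aggregate inside WHERE, which is not allowed

Fix: Compute the overall MAX in a subquery, then take MAX of rows below it

Corrected query:
SELECT MAX(amount) FROM transactions WHERE amount < (SELECT MAX(amount) FROM transactions)

Result:
MAX(amount)
-----------
3800.35    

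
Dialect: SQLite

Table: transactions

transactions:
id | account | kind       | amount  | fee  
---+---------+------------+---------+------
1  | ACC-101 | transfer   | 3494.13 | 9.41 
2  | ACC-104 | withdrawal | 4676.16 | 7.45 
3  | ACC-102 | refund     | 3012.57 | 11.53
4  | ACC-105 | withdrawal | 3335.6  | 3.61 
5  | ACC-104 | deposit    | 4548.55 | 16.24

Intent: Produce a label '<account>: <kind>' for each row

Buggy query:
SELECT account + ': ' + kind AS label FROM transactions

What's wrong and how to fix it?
Bug: '+' is numeric addition; on text columns SQLite converts them to 0 instead of concatenating

Fix: Use the || operator for string concatenation

Corrected query:
SELECT account || ': ' || kind AS label FROM transactions

Result:
label              
-------------------
ACC-101: transfer  
ACC-104: withdrawal
ACC-102: refund    
ACC-105: withdrawal
ACC-104: deposit   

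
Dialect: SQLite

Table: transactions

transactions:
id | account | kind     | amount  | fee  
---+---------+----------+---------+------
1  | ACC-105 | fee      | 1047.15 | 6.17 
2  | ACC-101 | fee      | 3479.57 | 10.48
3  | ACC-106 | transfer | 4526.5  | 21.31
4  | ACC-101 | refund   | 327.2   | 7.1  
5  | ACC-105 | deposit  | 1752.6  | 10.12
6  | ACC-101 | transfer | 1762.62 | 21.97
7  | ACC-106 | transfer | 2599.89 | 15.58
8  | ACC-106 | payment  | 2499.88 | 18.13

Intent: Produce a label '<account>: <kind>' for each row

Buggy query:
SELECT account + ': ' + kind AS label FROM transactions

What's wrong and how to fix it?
Bug: '+' is numeric addition; on text columns SQLite converts them to 0 instead of concatenating

Fix: Use the || operator for string concatenation

Corrected query:
SELECT account || ': ' || kind AS label FROM transactions

Result:
label            
-----------------
ACC-105: fee     
ACC-101: fee     
ACC-106: transfer
ACC-101: refund  
ACC-105: deposit 
ACC-101: transfer
ACC-106: transfer
ACC-106: payment 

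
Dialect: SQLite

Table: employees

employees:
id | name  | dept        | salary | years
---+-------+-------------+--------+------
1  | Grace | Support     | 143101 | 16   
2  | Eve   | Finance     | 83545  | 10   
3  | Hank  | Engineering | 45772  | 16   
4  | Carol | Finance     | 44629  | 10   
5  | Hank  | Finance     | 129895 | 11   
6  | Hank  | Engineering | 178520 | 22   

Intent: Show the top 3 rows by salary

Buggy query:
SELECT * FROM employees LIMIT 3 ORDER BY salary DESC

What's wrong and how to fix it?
Bug: ORDER BY cannot follow LIMIT; LIMIT is the final clause

Fix: Sort with ORDER BY, then apply LIMIT

Corrected query:
SELECT * FROM employees ORDER BY salary DESC LIMIT 3

Result:
id | name  | dept        | salary | years
---+-------+-------------+--------+------
6  | Hank  | Engineering | 178520 | 22   
1  | Grace | Support     | 143101 | 16   
5  | Hank  | Finance     | 129895 | 11   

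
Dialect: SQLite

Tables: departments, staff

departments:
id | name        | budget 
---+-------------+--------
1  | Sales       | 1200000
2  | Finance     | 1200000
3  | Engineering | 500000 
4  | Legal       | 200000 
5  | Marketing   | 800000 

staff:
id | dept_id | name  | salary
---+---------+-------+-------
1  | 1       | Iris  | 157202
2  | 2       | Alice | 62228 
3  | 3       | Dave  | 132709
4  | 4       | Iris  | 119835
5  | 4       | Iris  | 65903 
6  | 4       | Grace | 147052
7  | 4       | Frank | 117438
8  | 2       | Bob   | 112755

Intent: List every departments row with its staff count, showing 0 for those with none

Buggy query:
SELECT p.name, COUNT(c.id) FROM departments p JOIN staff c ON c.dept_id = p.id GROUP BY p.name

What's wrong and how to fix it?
Bug: An inner join excludes parents with zero children

Fix: Switch to LEFT JOIN to retain unmatched parent rows

Corrected query:
SELECT p.name, COUNT(c.id) FROM departments p LEFT JOIN staff c ON c.dept_id = p.id GROUP BY p.name

Result:
name        | COUNT(c.id)
------------+------------
Engineering | 1          
Finance     | 2          
Legal       | 4          
Marketing   | 0          
Sales       | 1          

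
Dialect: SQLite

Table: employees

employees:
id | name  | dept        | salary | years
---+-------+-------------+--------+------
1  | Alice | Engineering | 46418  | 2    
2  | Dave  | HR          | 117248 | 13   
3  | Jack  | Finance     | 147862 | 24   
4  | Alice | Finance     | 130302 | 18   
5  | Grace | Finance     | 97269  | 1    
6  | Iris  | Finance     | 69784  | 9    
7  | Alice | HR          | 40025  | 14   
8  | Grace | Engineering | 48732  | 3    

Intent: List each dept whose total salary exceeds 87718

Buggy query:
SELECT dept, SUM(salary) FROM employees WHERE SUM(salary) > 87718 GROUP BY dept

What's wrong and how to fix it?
Bug: SUM(salary) is an aggregate, but WHERE filters rows before aggregation

Fix: Move the aggregate condition to a HAVING clause

Corrected query:
SELECT dept, SUM(salary) FROM employees GROUP BY dept HAVING SUM(salary) > 87718

Result:
dept        | SUM(salary)
------------+------------
Engineering | 95150      
Finance     | 445217     
HR          | 157273     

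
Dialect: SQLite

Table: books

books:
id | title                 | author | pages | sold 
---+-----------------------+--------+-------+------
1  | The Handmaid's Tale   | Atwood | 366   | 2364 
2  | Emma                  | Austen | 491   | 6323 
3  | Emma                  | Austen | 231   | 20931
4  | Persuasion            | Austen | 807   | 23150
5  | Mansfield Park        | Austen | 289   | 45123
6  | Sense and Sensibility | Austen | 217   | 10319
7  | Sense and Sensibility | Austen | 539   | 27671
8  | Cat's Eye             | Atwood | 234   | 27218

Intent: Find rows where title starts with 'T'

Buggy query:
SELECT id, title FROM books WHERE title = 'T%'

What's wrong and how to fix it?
Bug: Wildcards only work with LIKE; '=' treats '%' as a literal character

Fix: Replace '=' with LIKE so 'T%' is treated as a pattern

Corrected query:
SELECT id, title FROM books WHERE title LIKE 'T%'

Result:
id | title              
---+--------------------
1  | The Handmaid's Tale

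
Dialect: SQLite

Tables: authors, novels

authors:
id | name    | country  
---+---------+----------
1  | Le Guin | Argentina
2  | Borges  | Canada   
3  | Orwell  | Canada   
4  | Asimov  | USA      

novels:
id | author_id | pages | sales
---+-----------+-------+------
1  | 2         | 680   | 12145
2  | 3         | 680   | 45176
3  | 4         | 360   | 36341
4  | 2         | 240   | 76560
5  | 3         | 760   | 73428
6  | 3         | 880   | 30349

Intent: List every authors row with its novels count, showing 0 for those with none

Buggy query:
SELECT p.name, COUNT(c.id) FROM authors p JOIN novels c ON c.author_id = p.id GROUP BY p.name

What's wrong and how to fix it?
Bug: INNER JOIN drops authors rows that have no matching novels rows

Fix: Use LEFT JOIN so parents without children still appear (COUNT(c.id) gives 0)

Corrected query:
SELECT p.name, COUNT(c.id) FROM authors p LEFT JOIN novels c ON c.author_id = p.id GROUP BY p.name

Result:
name    | COUNT(c.id)
--------+------------
Asimov  | 1          
Borges  | 2          
Le Guin | 0          
Orwell  | 3          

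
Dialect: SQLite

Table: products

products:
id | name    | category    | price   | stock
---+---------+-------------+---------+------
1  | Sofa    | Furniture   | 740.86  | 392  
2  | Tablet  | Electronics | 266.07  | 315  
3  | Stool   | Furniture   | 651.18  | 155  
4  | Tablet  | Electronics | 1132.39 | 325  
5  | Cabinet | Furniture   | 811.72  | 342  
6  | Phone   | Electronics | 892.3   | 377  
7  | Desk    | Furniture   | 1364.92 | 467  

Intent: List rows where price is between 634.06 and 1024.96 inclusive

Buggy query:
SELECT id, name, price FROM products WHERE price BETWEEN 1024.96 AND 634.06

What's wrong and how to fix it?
Bug: The bounds are reversed; BETWEEN a AND b requires a <= b to match anything

Fix: Write BETWEEN 634.06 AND 1024.96

Corrected query:
SELECT id, name, price FROM products WHERE price BETWEEN 634.06 AND 1024.96

Result:
id | name    | price 
---+---------+-------
1  | Sofa    | 740.86
3  | Stool   | 651.18
5  | Cabinet | 811.72
6  | Phone   | 892.3 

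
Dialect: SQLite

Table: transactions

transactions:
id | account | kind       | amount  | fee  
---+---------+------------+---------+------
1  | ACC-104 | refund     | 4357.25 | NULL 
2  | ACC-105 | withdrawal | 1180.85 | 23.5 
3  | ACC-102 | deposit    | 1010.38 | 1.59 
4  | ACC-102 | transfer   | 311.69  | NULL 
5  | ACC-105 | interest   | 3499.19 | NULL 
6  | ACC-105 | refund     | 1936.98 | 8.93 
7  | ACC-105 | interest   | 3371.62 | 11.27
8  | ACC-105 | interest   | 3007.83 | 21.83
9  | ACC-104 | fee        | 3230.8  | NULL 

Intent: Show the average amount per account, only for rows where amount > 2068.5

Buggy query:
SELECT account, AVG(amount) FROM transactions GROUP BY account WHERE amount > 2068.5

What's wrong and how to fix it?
Bug: WHERE cannot follow GROUP BY

Fix: Move the WHERE clause before GROUP BY

Corrected query:
SELECT account, AVG(amount) FROM transactions WHERE amount > 2068.5 GROUP BY account

Result:
account | AVG(amount)
--------+------------
ACC-104 | 3794.025   
ACC-105 | 3292.88    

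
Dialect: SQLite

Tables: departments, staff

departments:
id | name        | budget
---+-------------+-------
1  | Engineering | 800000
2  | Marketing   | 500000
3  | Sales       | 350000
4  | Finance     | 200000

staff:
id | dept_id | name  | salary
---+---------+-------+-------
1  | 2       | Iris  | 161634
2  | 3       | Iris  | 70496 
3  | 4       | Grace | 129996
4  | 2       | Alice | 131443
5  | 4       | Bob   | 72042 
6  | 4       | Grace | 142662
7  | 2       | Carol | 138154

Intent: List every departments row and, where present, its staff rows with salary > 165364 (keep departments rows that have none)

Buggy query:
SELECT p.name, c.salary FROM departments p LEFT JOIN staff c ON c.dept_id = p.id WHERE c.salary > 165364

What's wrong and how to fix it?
Bug: A WHERE condition on the right-hand table after LEFT JOIN drops unmatched parents

Fix: Put 'c.salary > 165364' in the JOIN's ON clause instead of WHERE

Corrected query:
SELECT p.name, c.salary FROM departments p LEFT JOIN staff c ON c.dept_id = p.id AND c.salary > 165364

Result:
name        | salary
------------+-------
Engineering | NULL  
Marketing   | NULL  
Sales       | NULL  
Finance     | NULL  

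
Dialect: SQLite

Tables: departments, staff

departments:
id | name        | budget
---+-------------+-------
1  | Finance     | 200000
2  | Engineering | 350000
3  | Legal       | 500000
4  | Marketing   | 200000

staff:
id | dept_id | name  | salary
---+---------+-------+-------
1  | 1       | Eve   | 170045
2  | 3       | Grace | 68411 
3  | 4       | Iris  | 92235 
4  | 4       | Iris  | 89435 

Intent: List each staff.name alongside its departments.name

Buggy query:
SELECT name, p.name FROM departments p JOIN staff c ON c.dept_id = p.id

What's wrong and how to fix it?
Bug: Both tables have a 'name' column; the unqualified reference is ambiguous

Fix: Qualify the column with its table alias (c.name)

Corrected query:
SELECT c.name, p.name FROM departments p JOIN staff c ON c.dept_id = p.id

Result:
name  | name     
------+----------
Eve   | Finance  
Grace | Legal    
Iris  | Marketing
Iris  | Marketing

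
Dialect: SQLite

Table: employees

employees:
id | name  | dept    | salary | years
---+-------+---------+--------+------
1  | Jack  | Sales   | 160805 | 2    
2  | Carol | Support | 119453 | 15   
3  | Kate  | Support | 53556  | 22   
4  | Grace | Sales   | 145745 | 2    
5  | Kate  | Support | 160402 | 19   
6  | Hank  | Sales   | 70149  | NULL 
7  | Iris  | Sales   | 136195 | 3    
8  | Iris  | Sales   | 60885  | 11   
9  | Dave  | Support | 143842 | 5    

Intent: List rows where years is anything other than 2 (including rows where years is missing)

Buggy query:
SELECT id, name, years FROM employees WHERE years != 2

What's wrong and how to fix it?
Bug: Inequality against NULL is unknown, not true; rows with NULL are dropped

Fix: Handle NULL separately with IS NULL alongside the inequality

Corrected query:
SELECT id, name, years FROM employees WHERE years != 2 OR years IS NULL

Result:
id | name  | years
---+-------+------
2  | Carol | 15   
3  | Kate  | 22   
5  | Kate  | 19   
6  | Hank  | NULL 
7  | Iris  | 3    
8  | Iris  | 11   
9  | Dave  | 5    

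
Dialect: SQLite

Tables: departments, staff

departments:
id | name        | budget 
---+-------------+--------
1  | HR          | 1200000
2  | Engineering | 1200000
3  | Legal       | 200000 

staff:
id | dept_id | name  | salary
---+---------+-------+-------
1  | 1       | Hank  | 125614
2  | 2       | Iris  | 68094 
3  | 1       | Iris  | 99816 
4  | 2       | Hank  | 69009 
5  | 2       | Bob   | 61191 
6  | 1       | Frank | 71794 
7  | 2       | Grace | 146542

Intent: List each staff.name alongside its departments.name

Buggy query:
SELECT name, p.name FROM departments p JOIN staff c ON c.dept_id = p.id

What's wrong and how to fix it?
Bug: Both tables have a 'name' column; the unqualified reference is ambiguous

Fix: Qualify the column with its table alias (c.name)

Corrected query:
SELECT c.name, p.name FROM departments p JOIN staff c ON c.dept_id = p.id

Result:
name  | name       
------+------------
Hank  | HR         
Iris  | Engineering
Iris  | HR         
Hank  | Engineering
Bob   | Engineering
Frank | HR         
Grace | Engineering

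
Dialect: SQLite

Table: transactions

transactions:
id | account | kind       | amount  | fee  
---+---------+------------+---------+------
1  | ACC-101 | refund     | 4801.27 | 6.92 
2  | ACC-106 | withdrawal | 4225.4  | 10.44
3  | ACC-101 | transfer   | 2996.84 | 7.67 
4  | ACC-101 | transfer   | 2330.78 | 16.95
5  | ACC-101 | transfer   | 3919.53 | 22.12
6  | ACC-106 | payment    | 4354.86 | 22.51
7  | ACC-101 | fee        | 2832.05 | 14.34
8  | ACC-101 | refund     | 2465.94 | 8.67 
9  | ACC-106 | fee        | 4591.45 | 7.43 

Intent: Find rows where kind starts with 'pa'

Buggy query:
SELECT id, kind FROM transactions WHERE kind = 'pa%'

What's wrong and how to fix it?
Bug: '=' compares the literal string including the % character; pattern matching needs LIKE

Fix: Replace '=' with LIKE so 'pa%' is treated as a pattern

Corrected query:
SELECT id, kind FROM transactions WHERE kind LIKE 'pa%'

Result:
id | kind   
---+--------
6  | payment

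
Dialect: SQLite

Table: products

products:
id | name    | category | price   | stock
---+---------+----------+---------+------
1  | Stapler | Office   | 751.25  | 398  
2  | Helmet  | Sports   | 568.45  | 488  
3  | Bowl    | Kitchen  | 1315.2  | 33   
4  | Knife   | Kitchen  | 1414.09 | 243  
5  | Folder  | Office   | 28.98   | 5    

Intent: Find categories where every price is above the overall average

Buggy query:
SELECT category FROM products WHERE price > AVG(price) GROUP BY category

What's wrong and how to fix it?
Bug: WHERE evaluates per row before aggregation, so AVG() is unavailable

Fix: Compute the overall average in a scalar subquery and compare each group's MIN against it in HAVING

Corrected query:
SELECT category FROM products GROUP BY category HAVING MIN(price) > (SELECT AVG(price) FROM products)

Result:
category
--------
Kitchen 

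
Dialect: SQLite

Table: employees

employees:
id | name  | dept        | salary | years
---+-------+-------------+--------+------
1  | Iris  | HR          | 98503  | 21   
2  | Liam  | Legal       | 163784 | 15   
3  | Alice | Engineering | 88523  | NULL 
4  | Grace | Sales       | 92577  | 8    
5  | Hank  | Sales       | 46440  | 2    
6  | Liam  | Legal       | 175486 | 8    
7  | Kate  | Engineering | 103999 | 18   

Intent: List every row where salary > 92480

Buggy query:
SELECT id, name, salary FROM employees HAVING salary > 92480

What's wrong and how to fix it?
Bug: HAVING filters the output of aggregation, but this query has no GROUP BY and no aggregate functions, so SQLite rejects it (HAVING clause on a non-aggregate query); the condition here is per row

Fix: Replace HAVING with WHERE since the condition applies to individual rows

Corrected query:
SELECT id, name, salary FROM employees WHERE salary > 92480

Result:
id | name  | salary
---+-------+-------
1  | Iris  | 98503 
2  | Liam  | 163784
4  | Grace | 92577 
6  | Liam  | 175486
7  | Kate  | 103999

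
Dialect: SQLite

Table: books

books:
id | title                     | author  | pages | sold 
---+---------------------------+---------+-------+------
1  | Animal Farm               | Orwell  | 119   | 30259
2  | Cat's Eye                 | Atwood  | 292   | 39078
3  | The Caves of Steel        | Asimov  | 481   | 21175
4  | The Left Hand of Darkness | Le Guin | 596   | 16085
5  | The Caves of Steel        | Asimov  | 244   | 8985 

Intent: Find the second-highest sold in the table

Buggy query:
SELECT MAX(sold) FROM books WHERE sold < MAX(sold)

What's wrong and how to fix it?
Bug: The inner MAX is an aggregate inside WHERE, which is not allowed

Fix: Compute the overall MAX in a subquery, then take MAX of rows below it

Corrected query:
SELECT MAX(sold) FROM books WHERE sold < (SELECT MAX(sold) FROM books)

Result:
MAX(sold)
---------
30259    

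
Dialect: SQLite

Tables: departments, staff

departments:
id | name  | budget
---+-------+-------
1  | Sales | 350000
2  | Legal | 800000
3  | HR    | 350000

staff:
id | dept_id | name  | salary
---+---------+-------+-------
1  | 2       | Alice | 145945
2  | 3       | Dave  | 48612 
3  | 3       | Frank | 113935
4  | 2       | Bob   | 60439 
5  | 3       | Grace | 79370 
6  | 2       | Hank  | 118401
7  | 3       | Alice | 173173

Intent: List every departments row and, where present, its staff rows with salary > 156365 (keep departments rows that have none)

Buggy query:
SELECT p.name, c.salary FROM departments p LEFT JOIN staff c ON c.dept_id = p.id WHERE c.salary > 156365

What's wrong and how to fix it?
Bug: A WHERE condition on the right-hand table after LEFT JOIN drops unmatched parents

Fix: Move the right-table condition into the ON clause so unmatched parents are kept

Corrected query:
SELECT p.name, c.salary FROM departments p LEFT JOIN staff c ON c.dept_id = p.id AND c.salary > 156365

Result:
name  | salary
------+-------
Sales | NULL  
Legal | NULL  
HR    | 173173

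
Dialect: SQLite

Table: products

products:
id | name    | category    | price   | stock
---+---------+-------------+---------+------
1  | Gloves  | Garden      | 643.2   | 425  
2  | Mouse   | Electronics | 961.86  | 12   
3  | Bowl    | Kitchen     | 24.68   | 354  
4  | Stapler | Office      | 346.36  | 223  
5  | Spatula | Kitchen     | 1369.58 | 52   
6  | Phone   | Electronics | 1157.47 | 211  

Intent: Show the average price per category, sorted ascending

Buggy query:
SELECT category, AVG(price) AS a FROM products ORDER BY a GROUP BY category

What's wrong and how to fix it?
Bug: ORDER BY appears before GROUP BY; SQL clause order requires GROUP BY first

Fix: Reorder: SELECT … FROM … GROUP BY … ORDER BY …

Corrected query:
SELECT category, AVG(price) AS a FROM products GROUP BY category ORDER BY a

Result:
category    | a       
------------+---------
Office      | 346.36  
Garden      | 643.2   
Kitchen     | 697.13  
Electronics | 1059.665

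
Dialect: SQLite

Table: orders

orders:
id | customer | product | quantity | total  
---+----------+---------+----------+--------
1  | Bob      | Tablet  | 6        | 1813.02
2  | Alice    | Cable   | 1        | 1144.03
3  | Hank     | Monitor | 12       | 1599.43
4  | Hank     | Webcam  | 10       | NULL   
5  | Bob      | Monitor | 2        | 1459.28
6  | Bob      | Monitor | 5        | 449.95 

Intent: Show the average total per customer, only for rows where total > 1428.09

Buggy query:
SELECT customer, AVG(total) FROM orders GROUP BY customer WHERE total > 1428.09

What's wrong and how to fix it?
Bug: WHERE cannot follow GROUP BY

Fix: Move the WHERE clause before GROUP BY

Corrected query:
SELECT customer, AVG(total) FROM orders WHERE total > 1428.09 GROUP BY customer

Result:
customer | AVG(total)
---------+-----------
Bob      | 1636.15   
Hank     | 1599.43   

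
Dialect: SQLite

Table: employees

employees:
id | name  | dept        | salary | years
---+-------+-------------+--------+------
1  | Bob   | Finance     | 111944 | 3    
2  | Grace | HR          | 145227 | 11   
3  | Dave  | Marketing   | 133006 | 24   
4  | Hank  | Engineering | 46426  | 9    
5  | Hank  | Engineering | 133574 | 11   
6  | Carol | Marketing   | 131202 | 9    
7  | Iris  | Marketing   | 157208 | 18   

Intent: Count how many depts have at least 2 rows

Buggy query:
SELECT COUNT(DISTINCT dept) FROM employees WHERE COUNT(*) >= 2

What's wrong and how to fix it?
Bug: WHERE filters individual rows, not groups, so a group-level COUNT is invalid there

Fix: Group first with HAVING COUNT(*) >= 2, then COUNT the resulting groups

Corrected query:
SELECT COUNT(*) FROM (SELECT dept FROM employees GROUP BY dept HAVING COUNT(*) >= 2)

Result:
COUNT(*)
--------
2       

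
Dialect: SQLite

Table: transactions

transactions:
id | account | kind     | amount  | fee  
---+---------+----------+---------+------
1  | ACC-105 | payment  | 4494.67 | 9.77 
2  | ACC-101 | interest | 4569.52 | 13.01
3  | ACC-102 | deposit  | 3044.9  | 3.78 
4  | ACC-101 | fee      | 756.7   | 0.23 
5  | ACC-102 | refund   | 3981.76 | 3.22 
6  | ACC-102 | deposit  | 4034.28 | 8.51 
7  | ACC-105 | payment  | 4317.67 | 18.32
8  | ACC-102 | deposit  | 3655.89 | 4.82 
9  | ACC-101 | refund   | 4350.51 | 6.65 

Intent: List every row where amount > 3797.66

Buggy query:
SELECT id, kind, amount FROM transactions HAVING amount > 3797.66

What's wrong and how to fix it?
Bug: HAVING filters the output of aggregation, but this query has no GROUP BY and no aggregate functions, so SQLite rejects it (HAVING clause on a non-aggregate query); the condition here is per row

Fix: Use WHERE for row-level filtering

Corrected query:
SELECT id, kind, amount FROM transactions WHERE amount > 3797.66

Result:
id | kind     | amount 
---+----------+--------
1  | payment  | 4494.67
2  | interest | 4569.52
5  | refund   | 3981.76
6  | deposit  | 4034.28
7  | payment  | 4317.67
9  | refund   | 4350.51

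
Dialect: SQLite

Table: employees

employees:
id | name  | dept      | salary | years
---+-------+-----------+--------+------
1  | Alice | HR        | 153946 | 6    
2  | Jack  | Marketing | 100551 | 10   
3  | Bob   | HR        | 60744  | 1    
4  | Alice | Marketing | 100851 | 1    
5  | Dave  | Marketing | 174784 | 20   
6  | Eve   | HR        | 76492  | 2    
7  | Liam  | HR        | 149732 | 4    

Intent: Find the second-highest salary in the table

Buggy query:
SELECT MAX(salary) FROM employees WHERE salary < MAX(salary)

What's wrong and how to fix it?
Bug: The inner MAX is an aggregate inside WHERE, which is not allowed

Fix: Compute the overall MAX in a subquery, then take MAX of rows below it

Corrected query:
SELECT MAX(salary) FROM employees WHERE salary < (SELECT MAX(salary) FROM employees)

Result:
MAX(salary)
-----------
153946     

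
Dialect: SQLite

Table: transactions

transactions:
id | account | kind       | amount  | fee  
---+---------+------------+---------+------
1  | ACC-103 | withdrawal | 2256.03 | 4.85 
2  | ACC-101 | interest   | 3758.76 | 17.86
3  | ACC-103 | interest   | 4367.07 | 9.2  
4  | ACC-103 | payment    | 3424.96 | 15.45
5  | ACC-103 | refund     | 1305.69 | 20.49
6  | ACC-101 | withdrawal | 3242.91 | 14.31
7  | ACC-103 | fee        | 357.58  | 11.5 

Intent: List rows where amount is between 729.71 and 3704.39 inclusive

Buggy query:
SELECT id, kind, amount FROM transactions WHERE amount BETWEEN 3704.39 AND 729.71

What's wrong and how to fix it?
Bug: The bounds are reversed; BETWEEN a AND b requires a <= b to match anything

Fix: Swap the bounds so the smaller value comes first

Corrected query:
SELECT id, kind, amount FROM transactions WHERE amount BETWEEN 729.71 AND 3704.39

Result:
id | kind       | amount 
---+------------+--------
1  | withdrawal | 2256.03
4  | payment    | 3424.96
5  | refund     | 1305.69
6  | withdrawal | 3242.91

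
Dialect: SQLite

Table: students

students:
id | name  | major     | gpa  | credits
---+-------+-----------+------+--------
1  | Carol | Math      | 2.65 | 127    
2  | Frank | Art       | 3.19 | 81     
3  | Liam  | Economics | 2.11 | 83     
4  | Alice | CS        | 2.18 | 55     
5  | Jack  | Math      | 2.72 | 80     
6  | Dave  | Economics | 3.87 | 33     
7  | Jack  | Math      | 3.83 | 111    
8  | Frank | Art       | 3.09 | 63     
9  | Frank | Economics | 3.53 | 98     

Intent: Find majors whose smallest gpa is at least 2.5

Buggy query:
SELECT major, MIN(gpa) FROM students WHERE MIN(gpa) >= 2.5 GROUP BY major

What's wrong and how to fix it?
Bug: MIN() in WHERE is a misuse of aggregate

Fix: Use HAVING for the per-group MIN condition

Corrected query:
SELECT major, MIN(gpa) FROM students GROUP BY major HAVING MIN(gpa) >= 2.5

Result:
major | MIN(gpa)
------+---------
Art   | 3.09    
Math  | 2.65    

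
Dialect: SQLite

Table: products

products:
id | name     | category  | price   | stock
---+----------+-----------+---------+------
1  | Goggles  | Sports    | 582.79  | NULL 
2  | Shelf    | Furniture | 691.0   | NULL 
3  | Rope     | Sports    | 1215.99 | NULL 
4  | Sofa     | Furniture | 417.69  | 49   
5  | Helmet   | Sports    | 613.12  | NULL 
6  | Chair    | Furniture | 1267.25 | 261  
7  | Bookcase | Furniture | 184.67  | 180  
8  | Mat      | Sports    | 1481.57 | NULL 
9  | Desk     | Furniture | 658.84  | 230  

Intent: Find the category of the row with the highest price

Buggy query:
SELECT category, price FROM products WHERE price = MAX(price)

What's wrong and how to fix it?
Bug: WHERE is evaluated per row; an aggregate over the whole table isn't defined there

Fix: Wrap MAX in a scalar subquery so WHERE compares against a single value

Corrected query:
SELECT category, price FROM products WHERE price = (SELECT MAX(price) FROM products)

Result:
category | price  
---------+--------
Sports   | 1481.57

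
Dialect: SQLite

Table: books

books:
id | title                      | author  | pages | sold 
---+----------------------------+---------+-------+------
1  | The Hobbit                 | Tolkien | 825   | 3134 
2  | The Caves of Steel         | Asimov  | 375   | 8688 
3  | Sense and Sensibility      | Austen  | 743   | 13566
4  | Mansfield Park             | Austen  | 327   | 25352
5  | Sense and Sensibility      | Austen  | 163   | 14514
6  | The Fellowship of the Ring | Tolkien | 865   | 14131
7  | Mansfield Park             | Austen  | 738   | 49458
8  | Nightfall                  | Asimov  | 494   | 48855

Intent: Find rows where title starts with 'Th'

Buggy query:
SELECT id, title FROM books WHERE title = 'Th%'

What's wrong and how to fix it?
Bug: Wildcards only work with LIKE; '=' treats '%' as a literal character

Fix: Use LIKE for wildcard pattern matching

Corrected query:
SELECT id, title FROM books WHERE title LIKE 'Th%'

Result:
id | title                     
---+---------------------------
1  | The Hobbit                
2  | The Caves of Steel        
6  | The Fellowship of the Ring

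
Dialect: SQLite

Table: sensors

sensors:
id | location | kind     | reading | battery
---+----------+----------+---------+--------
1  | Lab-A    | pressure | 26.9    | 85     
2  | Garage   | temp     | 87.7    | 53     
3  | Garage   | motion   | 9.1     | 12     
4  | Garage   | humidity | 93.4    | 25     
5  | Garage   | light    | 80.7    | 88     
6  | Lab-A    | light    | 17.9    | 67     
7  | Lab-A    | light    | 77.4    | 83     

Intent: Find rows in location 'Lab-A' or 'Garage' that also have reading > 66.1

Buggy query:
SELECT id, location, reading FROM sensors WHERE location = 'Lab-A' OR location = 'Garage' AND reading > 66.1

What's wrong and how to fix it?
Bug: Without parentheses, AND is evaluated before OR, so the reading filter only applies to the 'Garage' branch

Fix: Group the OR with parentheses (or use IN), then AND the threshold

Corrected query:
SELECT id, location, reading FROM sensors WHERE (location = 'Lab-A' OR location = 'Garage') AND reading > 66.1

Result:
id | location | reading
---+----------+--------
2  | Garage   | 87.7   
4  | Garage   | 93.4   
5  | Garage   | 80.7   
7  | Lab-A    | 77.4   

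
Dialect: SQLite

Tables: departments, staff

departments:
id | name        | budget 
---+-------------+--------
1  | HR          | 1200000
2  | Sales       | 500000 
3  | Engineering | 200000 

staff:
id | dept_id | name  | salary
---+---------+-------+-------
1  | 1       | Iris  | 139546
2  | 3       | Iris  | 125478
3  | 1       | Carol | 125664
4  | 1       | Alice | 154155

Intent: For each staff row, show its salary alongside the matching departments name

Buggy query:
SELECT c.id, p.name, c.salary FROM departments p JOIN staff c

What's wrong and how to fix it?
Bug: Missing join condition: each staff row is matched to all departments rows instead of just its own

Fix: Specify the join condition linking the foreign key to the parent id

Corrected query:
SELECT c.id, p.name, c.salary FROM departments p JOIN staff c ON c.dept_id = p.id

Result:
id | name        | salary
---+-------------+-------
1  | HR          | 139546
2  | Engineering | 125478
3  | HR          | 125664
4  | HR          | 154155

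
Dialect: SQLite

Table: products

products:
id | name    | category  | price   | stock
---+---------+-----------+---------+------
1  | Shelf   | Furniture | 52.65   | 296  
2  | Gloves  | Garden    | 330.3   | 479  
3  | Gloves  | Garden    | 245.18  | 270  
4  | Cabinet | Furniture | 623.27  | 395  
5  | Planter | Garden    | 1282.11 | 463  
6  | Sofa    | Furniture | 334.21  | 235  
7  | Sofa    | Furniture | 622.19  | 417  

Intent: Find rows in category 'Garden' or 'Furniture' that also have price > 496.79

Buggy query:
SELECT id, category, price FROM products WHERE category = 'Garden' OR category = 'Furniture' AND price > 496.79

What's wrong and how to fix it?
Bug: AND binds tighter than OR, so this parses as category = 'Garden' OR (category = 'Furniture' AND price > 496.79)

Fix: Add parentheses around the OR so the AND applies to both alternatives

Corrected query:
SELECT id, category, price FROM products WHERE (category = 'Garden' OR category = 'Furniture') AND price > 496.79

Result:
id | category  | price  
---+-----------+--------
4  | Furniture | 623.27 
5  | Garden    | 1282.11
7  | Furniture | 622.19 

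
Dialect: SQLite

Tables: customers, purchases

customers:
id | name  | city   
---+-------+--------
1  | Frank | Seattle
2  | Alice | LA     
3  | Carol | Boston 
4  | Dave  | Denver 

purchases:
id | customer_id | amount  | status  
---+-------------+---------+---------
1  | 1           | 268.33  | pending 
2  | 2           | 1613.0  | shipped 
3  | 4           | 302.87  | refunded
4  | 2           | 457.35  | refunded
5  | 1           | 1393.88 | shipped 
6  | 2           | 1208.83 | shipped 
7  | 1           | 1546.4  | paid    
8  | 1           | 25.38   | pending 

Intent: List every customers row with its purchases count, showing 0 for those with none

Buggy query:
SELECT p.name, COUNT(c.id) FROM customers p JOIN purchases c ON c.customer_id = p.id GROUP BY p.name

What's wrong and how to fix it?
Bug: An inner join excludes parents with zero children

Fix: Use LEFT JOIN so parents without children still appear (COUNT(c.id) gives 0)

Corrected query:
SELECT p.name, COUNT(c.id) FROM customers p LEFT JOIN purchases c ON c.customer_id = p.id GROUP BY p.name

Result:
name  | COUNT(c.id)
------+------------
Alice | 3          
Carol | 0          
Dave  | 1          
Frank | 4          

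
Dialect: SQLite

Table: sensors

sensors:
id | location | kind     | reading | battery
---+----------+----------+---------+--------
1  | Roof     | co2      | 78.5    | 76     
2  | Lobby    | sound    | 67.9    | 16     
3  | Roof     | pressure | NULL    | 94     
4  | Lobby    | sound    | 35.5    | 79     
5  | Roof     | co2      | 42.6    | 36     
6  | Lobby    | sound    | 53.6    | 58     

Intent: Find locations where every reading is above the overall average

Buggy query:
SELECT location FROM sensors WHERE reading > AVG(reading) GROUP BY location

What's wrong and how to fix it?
Bug: WHERE evaluates per row before aggregation, so AVG() is unavailable

Fix: Compute the overall average in a scalar subquery and compare each group's MIN against it in HAVING

Corrected query:
SELECT location FROM sensors GROUP BY location HAVING MIN(reading) > (SELECT AVG(reading) FROM sensors)

Result:
(no rows)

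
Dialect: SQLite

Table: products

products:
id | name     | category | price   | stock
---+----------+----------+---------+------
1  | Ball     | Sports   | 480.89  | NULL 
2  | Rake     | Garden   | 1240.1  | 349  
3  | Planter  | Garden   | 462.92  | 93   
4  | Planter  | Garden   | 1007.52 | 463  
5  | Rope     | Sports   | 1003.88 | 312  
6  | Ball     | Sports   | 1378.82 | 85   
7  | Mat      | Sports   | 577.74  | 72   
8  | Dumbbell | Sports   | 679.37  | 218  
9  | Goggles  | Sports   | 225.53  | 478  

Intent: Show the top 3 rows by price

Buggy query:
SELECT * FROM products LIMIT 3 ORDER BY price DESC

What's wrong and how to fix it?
Bug: LIMIT must come after ORDER BY

Fix: Sort with ORDER BY, then apply LIMIT

Corrected query:
SELECT * FROM products ORDER BY price DESC LIMIT 3

Result:
id | name    | category | price   | stock
---+---------+----------+---------+------
6  | Ball    | Sports   | 1378.82 | 85   
2  | Rake    | Garden   | 1240.1  | 349  
4  | Planter | Garden   | 1007.52 | 463  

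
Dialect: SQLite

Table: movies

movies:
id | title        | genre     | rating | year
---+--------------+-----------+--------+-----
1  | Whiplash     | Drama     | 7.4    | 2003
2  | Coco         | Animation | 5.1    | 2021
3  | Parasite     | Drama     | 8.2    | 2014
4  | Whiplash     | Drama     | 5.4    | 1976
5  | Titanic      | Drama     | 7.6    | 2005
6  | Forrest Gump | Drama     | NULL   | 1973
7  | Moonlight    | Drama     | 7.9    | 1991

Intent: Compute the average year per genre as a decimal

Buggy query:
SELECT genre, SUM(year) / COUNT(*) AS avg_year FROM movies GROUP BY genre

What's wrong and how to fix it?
Bug: Both operands are integers, so '/' performs integer division and truncates

Fix: Multiply by 1.0 (or CAST to REAL) to force floating-point division

Corrected query:
SELECT genre, SUM(year) * 1.0 / COUNT(*) AS avg_year FROM movies GROUP BY genre

Result:
genre     | avg_year   
----------+------------
Animation | 2021       
Drama     | 1993.666667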